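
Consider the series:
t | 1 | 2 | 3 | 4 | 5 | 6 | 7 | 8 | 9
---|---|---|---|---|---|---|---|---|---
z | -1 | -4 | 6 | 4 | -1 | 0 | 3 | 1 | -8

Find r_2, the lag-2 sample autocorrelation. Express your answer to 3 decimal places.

Mean z̄ = (-1 − 4 + 6 + 4 − 1 + 0 + 3 + 1 − 8)/9 = 0.0000
Σ(z_t−z̄)(z_{t+2}−z̄) = (-6.0000) + (-16.0000) + (-6.0000) + (0.0000) + (-3.0000) + (0.0000) + (-24.0000) = -55.0000
Denominator Σ(z_t−z̄)² = 144.0000
r_2 = -55.0000 / 144.0000 = -0.382

-0.382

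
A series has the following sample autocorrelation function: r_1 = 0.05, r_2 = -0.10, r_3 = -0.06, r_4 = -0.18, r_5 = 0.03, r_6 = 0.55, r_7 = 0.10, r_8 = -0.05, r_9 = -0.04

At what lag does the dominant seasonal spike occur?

6

The largest autocorrelation is r_6 = 0.55; the remaining lags stay at or below 0.10.
The dominant spike at lag 6 indicates a seasonal period of 6.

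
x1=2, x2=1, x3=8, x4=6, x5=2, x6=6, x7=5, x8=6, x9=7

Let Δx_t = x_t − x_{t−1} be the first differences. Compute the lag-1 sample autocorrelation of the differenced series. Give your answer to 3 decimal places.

First differences Δx: -1, 7, -2, -4, 4, -1, 1, 1
Mean of differences = 0.6250
Numerator Σ(Δx_t−Δx̄)(Δx_{t+1}−Δx̄) = -36.5156
Denominator Σ(Δx_t−Δx̄)² = 85.8750
r_1(Δx) = -36.5156 / 85.8750 = -0.425

-0.425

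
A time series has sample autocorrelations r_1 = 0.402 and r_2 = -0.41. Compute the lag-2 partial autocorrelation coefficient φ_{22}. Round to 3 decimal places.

φ_{22} = (r_2 − r_1²) / (1 − r_1²)
r_1² = (0.402)² = 0.161604
Numerator = -0.41 − 0.1616 = -0.5716; denominator = 1 − 0.1616 = 0.8384
φ_{22} = -0.5716 / 0.8384 = -0.682

-0.682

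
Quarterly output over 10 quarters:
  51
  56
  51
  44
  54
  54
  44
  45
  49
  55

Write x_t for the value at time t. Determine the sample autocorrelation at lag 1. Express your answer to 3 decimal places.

Mean x̄ = (51 + 56 + 51 + 44 + 54 + 54 + 44 + 45 + 49 + 55)/10 = 50.3000
Numerator Σ_{t=1}^{9}(x_t−x̄)(x_{t+1}−x̄) = 4.8100
Denominator Σ(x_t−x̄)² = 192.1000
r_1 = 4.8100 / 192.1000 = 0.025

0.025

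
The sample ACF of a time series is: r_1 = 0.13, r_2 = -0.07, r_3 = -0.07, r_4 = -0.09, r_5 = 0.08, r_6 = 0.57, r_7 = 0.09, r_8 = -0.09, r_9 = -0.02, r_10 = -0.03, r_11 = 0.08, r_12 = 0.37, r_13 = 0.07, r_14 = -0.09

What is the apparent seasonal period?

The largest autocorrelation is r_6 = 0.57, with a weaker echo at lag 12 (0.37); the remaining lags stay at or below 0.13.
The dominant spike at lag 6 indicates a seasonal period of 6.

6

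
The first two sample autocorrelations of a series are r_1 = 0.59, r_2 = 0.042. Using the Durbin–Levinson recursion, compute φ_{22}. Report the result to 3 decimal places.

-0.470

φ_{22} = (r_2 − r_1²) / (1 − r_1²)
r_1² = (0.59)² = 0.3481
Numerator = 0.042 − 0.3481 = -0.3061; denominator = 1 − 0.3481 = 0.6519
φ_{22} = -0.3061 / 0.6519 = -0.470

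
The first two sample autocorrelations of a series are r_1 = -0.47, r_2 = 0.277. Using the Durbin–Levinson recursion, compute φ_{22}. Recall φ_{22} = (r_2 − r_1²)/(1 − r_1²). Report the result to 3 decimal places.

φ_{22} = (r_2 − r_1²) / (1 − r_1²)
r_1² = (-0.47)² = 0.2209
Numerator = 0.277 − 0.2209 = 0.0561; denominator = 1 − 0.2209 = 0.7791
φ_{22} = 0.0561 / 0.7791 = 0.072

0.072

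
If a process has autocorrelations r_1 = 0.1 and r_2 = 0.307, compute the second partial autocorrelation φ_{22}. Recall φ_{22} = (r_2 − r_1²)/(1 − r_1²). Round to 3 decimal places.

0.300

φ_{22} = (r_2 − r_1²) / (1 − r_1²)
r_1² = (0.1)² = 0.01
Numerator = 0.307 − 0.0100 = 0.2970; denominator = 1 − 0.0100 = 0.9900
φ_{22} = 0.2970 / 0.9900 = 0.300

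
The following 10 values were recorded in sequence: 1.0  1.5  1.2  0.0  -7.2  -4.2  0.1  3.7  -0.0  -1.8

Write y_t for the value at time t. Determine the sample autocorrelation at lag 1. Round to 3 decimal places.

0.346

Mean ȳ = (1.0 + 1.5 + 1.2 + 0.0 − 7.2 − 4.2 + 0.1 + 3.7 − 0.0 − 1.8)/10 = -0.5700
Numerator Σ_{t=1}^{9}(y_t−ȳ)(y_{t+1}−ȳ) = 30.3721
Denominator Σ(y_t−ȳ)² = 87.8610
r_1 = 30.3721 / 87.8610 = 0.346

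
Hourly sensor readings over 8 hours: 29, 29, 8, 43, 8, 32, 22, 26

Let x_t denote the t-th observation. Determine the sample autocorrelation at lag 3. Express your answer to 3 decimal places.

Mean x̄ = (29 + 29 + 8 + 43 + 8 + 32 + 22 + 26)/8 = 24.6250
Σ(x_t−x̄)(x_{t+3}−x̄) = (80.3906) + (-72.7344) + (-122.6094) + (-48.2344) + (-22.8594) = -186.0469
Denominator Σ(x_t−x̄)² = 991.8750
r_3 = -186.0469 / 991.8750 = -0.188

-0.188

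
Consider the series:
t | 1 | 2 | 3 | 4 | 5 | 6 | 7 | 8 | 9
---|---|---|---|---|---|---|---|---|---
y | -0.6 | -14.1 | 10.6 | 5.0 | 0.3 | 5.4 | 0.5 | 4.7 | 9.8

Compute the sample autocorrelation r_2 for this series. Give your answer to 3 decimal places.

-0.185

Mean ȳ = (-0.6 − 14.1 + 10.6 + 5.0 + 0.3 + 5.4 + 0.5 + 4.7 + 9.8)/9 = 2.4000
Σ(y_t−ȳ)(y_{t+2}−ȳ) = (-24.6000) + (-42.9000) + (-17.2200) + (7.8000) + (3.9900) + (6.9000) + (-14.0600) = -80.0900
Denominator Σ(y_t−ȳ)² = 432.3200
r_2 = -80.0900 / 432.3200 = -0.185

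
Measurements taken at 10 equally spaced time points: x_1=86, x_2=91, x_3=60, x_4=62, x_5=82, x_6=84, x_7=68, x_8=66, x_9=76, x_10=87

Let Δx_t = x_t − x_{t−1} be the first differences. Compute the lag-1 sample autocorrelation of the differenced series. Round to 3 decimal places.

-0.024

First differences Δx: 5, -31, 2, 20, 2, -16, -2, 10, 11
Mean of differences = 0.1111
Numerator Σ(Δx_t−Δx̄)(Δx_{t+1}−Δx̄) = -45.3457
Denominator Σ(Δx_t−Δx̄)² = 1874.8889
r_1(Δx) = -45.3457 / 1874.8889 = -0.024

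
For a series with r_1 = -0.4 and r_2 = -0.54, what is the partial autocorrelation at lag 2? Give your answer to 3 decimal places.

-0.833

φ_{22} = (r_2 − r_1²) / (1 − r_1²)
r_1² = (-0.4)² = 0.16
Numerator = -0.54 − 0.1600 = -0.7000; denominator = 1 − 0.1600 = 0.8400
φ_{22} = -0.7000 / 0.8400 = -0.833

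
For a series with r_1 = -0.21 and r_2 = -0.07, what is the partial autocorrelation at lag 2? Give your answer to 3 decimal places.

φ_{22} = (r_2 − r_1²) / (1 − r_1²)
r_1² = (-0.21)² = 0.0441
Numerator = -0.07 − 0.0441 = -0.1141; denominator = 1 − 0.0441 = 0.9559
φ_{22} = -0.1141 / 0.9559 = -0.119

-0.119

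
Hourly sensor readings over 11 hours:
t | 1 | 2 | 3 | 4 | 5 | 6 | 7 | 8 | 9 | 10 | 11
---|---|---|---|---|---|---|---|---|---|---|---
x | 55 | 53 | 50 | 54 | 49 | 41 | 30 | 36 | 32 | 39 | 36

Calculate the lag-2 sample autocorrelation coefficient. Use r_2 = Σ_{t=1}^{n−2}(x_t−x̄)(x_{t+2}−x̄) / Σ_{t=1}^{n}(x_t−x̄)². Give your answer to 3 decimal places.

Mean x̄ = (55 + 53 + 50 + 54 + 49 + 41 + 30 + 36 + 32 + 39 + 36)/11 = 43.1818
Numerator Σ_{t=1}^{9}(x_t−x̄)(x_{t+2}−x̄) = 399.5702
Denominator Σ(x_t−x̄)² = 857.6364
r_2 = 399.5702 / 857.6364 = 0.466

0.466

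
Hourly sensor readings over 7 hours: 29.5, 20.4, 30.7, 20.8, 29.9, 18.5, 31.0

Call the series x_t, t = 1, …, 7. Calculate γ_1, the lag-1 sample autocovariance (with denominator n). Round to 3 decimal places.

-22.726

Mean x̄ = (29.5 + 20.4 + 30.7 + 20.8 + 29.9 + 18.5 + 31.0)/7 = 25.8286
Σ_{t=1}^{6}(x_t−x̄)(x_{t+1}−x̄) = -159.0822
γ_1 = -159.0822 / 7 = -22.726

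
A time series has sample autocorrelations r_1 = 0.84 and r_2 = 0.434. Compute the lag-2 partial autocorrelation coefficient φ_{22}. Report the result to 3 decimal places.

φ_{22} = (r_2 − r_1²) / (1 − r_1²)
r_1² = (0.84)² = 0.7056
Numerator = 0.434 − 0.7056 = -0.2716; denominator = 1 − 0.7056 = 0.2944
φ_{22} = -0.2716 / 0.2944 = -0.923

-0.923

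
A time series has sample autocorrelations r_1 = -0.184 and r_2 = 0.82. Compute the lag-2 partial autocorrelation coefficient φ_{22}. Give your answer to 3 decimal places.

φ_{22} = (r_2 − r_1²) / (1 − r_1²)
r_1² = (-0.184)² = 0.033856
Numerator = 0.82 − 0.0339 = 0.7861; denominator = 1 − 0.0339 = 0.9661
φ_{22} = 0.7861 / 0.9661 = 0.814

0.814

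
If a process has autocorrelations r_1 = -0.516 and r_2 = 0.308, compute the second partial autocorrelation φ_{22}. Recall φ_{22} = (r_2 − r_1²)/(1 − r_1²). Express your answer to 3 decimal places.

0.057

φ_{22} = (r_2 − r_1²) / (1 − r_1²)
r_1² = (-0.516)² = 0.266256
Numerator = 0.308 − 0.2663 = 0.0417; denominator = 1 − 0.2663 = 0.7337
φ_{22} = 0.0417 / 0.7337 = 0.057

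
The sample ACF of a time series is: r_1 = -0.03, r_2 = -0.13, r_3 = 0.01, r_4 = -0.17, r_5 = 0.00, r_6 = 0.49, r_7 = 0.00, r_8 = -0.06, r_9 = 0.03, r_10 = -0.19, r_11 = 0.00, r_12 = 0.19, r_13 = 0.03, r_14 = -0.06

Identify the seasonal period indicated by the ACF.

The largest autocorrelation is r_6 = 0.49, with a weaker echo at lag 12 (0.19); the remaining lags stay at or below 0.03.
The dominant spike at lag 6 indicates a seasonal period of 6.

6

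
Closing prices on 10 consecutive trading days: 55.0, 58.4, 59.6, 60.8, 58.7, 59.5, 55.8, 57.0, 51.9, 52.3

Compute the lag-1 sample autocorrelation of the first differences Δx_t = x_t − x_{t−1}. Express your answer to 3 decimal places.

-0.271

First differences Δx: 3.4, 1.2, 1.2, -2.1, 0.8, -3.7, 1.2, -5.1, 0.4
Mean of differences = -0.3000
Numerator Σ(Δx_t−Δx̄)(Δx_{t+1}−Δx̄) = -16.2800
Denominator Σ(Δx_t−Δx̄)² = 59.9800
r_1(Δx) = -16.2800 / 59.9800 = -0.271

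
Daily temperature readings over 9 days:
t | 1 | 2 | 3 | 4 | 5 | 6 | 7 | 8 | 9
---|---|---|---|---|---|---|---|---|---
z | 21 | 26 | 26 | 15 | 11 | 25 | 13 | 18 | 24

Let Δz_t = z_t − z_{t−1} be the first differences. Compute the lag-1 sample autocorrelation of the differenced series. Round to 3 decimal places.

-0.369

First differences Δz: 5, 0, -11, -4, 14, -12, 5, 6
Mean of differences = 0.3750
Numerator Σ(Δz_t−Δz̄)(Δz_{t+1}−Δz̄) = -207.1406
Denominator Σ(Δz_t−Δz̄)² = 561.8750
r_1(Δz) = -207.1406 / 561.8750 = -0.369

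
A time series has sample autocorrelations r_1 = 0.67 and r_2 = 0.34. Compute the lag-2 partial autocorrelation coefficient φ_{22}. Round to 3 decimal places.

-0.198

φ_{22} = (r_2 − r_1²) / (1 − r_1²)
r_1² = (0.67)² = 0.4489
Numerator = 0.34 − 0.4489 = -0.1089; denominator = 1 − 0.4489 = 0.5511
φ_{22} = -0.1089 / 0.5511 = -0.198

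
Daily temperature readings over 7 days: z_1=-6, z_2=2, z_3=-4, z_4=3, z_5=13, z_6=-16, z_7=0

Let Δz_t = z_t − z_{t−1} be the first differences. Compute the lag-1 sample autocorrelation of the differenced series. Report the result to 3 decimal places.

-0.565

First differences Δz: 8, -6, 7, 10, -29, 16
Mean of differences = 1.0000
Numerator Σ(Δz_t−Δz̄)(Δz_{t+1}−Δz̄) = -757.0000
Denominator Σ(Δz_t−Δz̄)² = 1340.0000
r_1(Δz) = -757.0000 / 1340.0000 = -0.565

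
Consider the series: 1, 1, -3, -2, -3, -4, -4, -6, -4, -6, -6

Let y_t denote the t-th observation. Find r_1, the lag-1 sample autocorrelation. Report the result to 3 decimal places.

Mean ȳ = (1 + 1 − 3 − 2 − 3 − 4 − 4 − 6 − 4 − 6 − 6)/11 = -3.2727
Numerator Σ_{t=1}^{10}(y_t−ȳ)(y_{t+1}−ȳ) = 33.8347
Denominator Σ(y_t−ȳ)² = 62.1818
r_1 = 33.8347 / 62.1818 = 0.544

0.544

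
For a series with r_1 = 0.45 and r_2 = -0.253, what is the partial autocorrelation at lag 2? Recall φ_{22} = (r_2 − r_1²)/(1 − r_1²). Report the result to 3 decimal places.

φ_{22} = (r_2 − r_1²) / (1 − r_1²)
r_1² = (0.45)² = 0.2025
Numerator = -0.253 − 0.2025 = -0.4555; denominator = 1 − 0.2025 = 0.7975
φ_{22} = -0.4555 / 0.7975 = -0.571

-0.571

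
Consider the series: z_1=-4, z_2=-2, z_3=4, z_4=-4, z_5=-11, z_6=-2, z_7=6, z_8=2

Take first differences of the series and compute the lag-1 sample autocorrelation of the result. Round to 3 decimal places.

First differences Δz: 2, 6, -8, -7, 9, 8, -4
Mean of differences = 0.8571
Numerator Σ(Δz_t−Δz̄)(Δz_{t+1}−Δz̄) = -10.5918
Denominator Σ(Δz_t−Δz̄)² = 308.8571
r_1(Δz) = -10.5918 / 308.8571 = -0.034

-0.034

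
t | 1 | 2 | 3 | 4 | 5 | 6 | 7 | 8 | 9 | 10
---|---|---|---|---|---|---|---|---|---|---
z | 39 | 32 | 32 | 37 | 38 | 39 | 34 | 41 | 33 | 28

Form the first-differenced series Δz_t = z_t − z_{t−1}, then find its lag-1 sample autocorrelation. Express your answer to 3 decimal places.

First differences Δz: -7, 0, 5, 1, 1, -5, 7, -8, -5
Mean of differences = -1.2222
Numerator Σ(Δz_t−Δz̄)(Δz_{t+1}−Δz̄) = -50.2716
Denominator Σ(Δz_t−Δz̄)² = 225.5556
r_1(Δz) = -50.2716 / 225.5556 = -0.223

-0.223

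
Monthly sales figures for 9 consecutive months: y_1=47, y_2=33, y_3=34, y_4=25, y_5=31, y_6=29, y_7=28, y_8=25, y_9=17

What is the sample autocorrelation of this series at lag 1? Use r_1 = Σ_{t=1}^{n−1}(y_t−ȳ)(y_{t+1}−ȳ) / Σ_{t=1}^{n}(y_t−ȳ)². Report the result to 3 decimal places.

Mean ȳ = (47 + 33 + 34 + 25 + 31 + 29 + 28 + 25 + 17)/9 = 29.8889
Numerator Σ_{t=1}^{8}(y_t−ȳ)(y_{t+1}−ȳ) = 113.4321
Denominator Σ(y_t−ȳ)² = 538.8889
r_1 = 113.4321 / 538.8889 = 0.210

0.210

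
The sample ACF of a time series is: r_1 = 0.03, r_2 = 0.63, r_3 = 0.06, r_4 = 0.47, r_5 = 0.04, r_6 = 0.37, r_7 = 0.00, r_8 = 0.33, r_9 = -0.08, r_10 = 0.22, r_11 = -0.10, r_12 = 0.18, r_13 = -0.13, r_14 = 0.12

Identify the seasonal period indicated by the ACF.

2

The largest autocorrelation is r_2 = 0.63, with weaker echoes at lags 4 (0.47), 6 (0.37), 8 (0.33), 10 (0.22) and 12 (0.18); the remaining lags stay at or below 0.12.
The dominant spike at lag 2 indicates a seasonal period of 2.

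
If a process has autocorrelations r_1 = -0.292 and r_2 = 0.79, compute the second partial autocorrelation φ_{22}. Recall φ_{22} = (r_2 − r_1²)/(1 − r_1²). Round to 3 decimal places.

φ_{22} = (r_2 − r_1²) / (1 − r_1²)
r_1² = (-0.292)² = 0.085264
Numerator = 0.79 − 0.0853 = 0.7047; denominator = 1 − 0.0853 = 0.9147
φ_{22} = 0.7047 / 0.9147 = 0.770

0.770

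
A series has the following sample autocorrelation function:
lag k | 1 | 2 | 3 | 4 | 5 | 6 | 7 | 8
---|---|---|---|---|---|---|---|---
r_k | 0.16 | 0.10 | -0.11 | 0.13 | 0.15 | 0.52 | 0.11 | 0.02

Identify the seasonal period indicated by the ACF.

6

The largest autocorrelation is r_6 = 0.52; the remaining lags stay at or below 0.16.
The dominant spike at lag 6 indicates a seasonal period of 6.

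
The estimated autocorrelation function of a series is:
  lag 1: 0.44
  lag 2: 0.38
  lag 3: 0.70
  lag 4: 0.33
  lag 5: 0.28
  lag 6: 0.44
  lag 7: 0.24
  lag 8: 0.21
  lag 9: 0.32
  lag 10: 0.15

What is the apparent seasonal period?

3

The largest autocorrelation is r_3 = 0.70; the remaining lags stay at or below 0.44. The elevated value at lag 1 (0.44), dropping to 0.38 at lag 2, reflects decaying short-term dependence rather than seasonality.
The dominant spike at lag 3 indicates a seasonal period of 3.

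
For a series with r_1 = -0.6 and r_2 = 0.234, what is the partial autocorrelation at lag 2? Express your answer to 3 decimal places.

-0.197

φ_{22} = (r_2 − r_1²) / (1 − r_1²)
r_1² = (-0.6)² = 0.36
Numerator = 0.234 − 0.3600 = -0.1260; denominator = 1 − 0.3600 = 0.6400
φ_{22} = -0.1260 / 0.6400 = -0.197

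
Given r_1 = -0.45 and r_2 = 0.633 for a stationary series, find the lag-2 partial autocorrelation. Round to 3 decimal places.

φ_{22} = (r_2 − r_1²) / (1 − r_1²)
r_1² = (-0.45)² = 0.2025
Numerator = 0.633 − 0.2025 = 0.4305; denominator = 1 − 0.2025 = 0.7975
φ_{22} = 0.4305 / 0.7975 = 0.540

0.540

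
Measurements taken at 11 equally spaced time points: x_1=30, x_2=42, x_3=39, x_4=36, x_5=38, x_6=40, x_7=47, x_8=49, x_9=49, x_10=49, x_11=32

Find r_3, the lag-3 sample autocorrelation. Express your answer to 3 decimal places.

-0.068

Mean x̄ = (30 + 42 + 39 + 36 + 38 + 40 + 47 + 49 + 49 + 49 + 32)/11 = 41.0000
Numerator Σ_{t=1}^{8}(x_t−x̄)(x_{t+3}−x̄) = -32.0000
Denominator Σ(x_t−x̄)² = 470.0000
r_3 = -32.0000 / 470.0000 = -0.068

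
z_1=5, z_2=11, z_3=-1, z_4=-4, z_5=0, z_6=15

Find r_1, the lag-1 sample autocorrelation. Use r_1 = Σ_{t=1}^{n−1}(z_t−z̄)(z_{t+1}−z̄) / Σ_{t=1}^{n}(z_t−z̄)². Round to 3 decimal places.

Mean z̄ = (5 + 11 − 1 − 4 + 0 + 15)/6 = 4.3333
Deviations from mean: 0.6667, 6.6667, -5.3333, -8.3333, -4.3333, 10.6667
Numerator Σ_{t=1}^{5}(z_t−z̄)(z_{t+1}−z̄) = 3.2222
Denominator Σ(z_t−z̄)² = 275.3333
r_1 = 3.2222 / 275.3333 = 0.012

0.012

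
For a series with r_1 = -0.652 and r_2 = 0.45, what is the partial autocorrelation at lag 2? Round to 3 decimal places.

φ_{22} = (r_2 − r_1²) / (1 − r_1²)
r_1² = (-0.652)² = 0.425104
Numerator = 0.45 − 0.4251 = 0.0249; denominator = 1 − 0.4251 = 0.5749
φ_{22} = 0.0249 / 0.5749 = 0.043

0.043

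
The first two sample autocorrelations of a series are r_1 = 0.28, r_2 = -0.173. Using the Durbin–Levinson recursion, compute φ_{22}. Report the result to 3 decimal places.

φ_{22} = (r_2 − r_1²) / (1 − r_1²)
r_1² = (0.28)² = 0.0784
Numerator = -0.173 − 0.0784 = -0.2514; denominator = 1 − 0.0784 = 0.9216
φ_{22} = -0.2514 / 0.9216 = -0.273

-0.273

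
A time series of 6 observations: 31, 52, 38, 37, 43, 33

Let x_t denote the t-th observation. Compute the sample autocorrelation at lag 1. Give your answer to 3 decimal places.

Mean x̄ = (31 + 52 + 38 + 37 + 43 + 33)/6 = 39.0000
Deviations from mean: -8.0000, 13.0000, -1.0000, -2.0000, 4.0000, -6.0000
Numerator Σ_{t=1}^{5}(x_t−x̄)(x_{t+1}−x̄) = -147.0000
Denominator Σ(x_t−x̄)² = 290.0000
r_1 = -147.0000 / 290.0000 = -0.507

-0.507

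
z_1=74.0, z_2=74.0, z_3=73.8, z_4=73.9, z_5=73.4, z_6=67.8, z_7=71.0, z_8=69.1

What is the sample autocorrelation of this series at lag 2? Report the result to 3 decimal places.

Mean z̄ = (74.0 + 74.0 + 73.8 + 73.9 + 73.4 + 67.8 + 71.0 + 69.1)/8 = 72.1250
Deviations from mean: 1.8750, 1.8750, 1.6750, 1.7750, 1.2750, -4.3250, -1.1250, -3.0250
Σ(z_t−z̄)(z_{t+2}−z̄) = (3.1406) + (3.3281) + (2.1356) + (-7.6769) + (-1.4344) + (13.0831) = 12.5763
Denominator Σ(z_t−z̄)² = 43.7350
r_2 = 12.5763 / 43.7350 = 0.288

0.288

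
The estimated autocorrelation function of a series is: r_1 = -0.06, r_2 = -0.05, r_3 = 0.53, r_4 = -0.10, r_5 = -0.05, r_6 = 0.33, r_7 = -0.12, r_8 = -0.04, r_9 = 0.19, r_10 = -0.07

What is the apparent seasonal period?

3

The largest autocorrelation is r_3 = 0.53, with weaker echoes at lags 6 (0.33) and 9 (0.19); the remaining lags stay at or below -0.04.
The dominant spike at lag 3 indicates a seasonal period of 3.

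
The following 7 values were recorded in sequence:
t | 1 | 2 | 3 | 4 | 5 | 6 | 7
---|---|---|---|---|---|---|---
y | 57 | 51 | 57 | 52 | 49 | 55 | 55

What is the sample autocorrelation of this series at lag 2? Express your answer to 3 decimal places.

Mean ȳ = (57 + 51 + 57 + 52 + 49 + 55 + 55)/7 = 53.7143
Deviations from mean: 3.2857, -2.7143, 3.2857, -1.7143, -4.7143, 1.2857, 1.2857
Σ(y_t−ȳ)(y_{t+2}−ȳ) = (10.7959) + (4.6531) + (-15.4898) + (-2.2041) + (-6.0612) = -8.3061
Denominator Σ(y_t−ȳ)² = 57.4286
r_2 = -8.3061 / 57.4286 = -0.145

-0.145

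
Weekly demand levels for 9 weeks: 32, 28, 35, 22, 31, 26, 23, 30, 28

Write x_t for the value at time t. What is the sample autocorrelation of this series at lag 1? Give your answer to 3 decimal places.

Mean x̄ = (32 + 28 + 35 + 22 + 31 + 26 + 23 + 30 + 28)/9 = 28.3333
Numerator Σ_{t=1}^{8}(x_t−x̄)(x_{t+1}−x̄) = -65.7778
Denominator Σ(x_t−x̄)² = 142.0000
r_1 = -65.7778 / 142.0000 = -0.463

-0.463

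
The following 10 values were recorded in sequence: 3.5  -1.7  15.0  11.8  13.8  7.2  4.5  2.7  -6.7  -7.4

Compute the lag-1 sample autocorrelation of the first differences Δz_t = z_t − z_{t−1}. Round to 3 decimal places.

First differences Δz: -5.2, 16.7, -3.2, 2.0, -6.6, -2.7, -1.8, -9.4, -0.7
Mean of differences = -1.2111
Numerator Σ(Δz_t−Δz̄)(Δz_{t+1}−Δz̄) = -121.2223
Denominator Σ(Δz_t−Δz̄)² = 449.9089
r_1(Δz) = -121.2223 / 449.9089 = -0.269

-0.269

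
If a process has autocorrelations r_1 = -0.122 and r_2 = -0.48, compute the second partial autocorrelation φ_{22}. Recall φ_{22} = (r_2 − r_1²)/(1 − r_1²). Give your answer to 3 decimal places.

φ_{22} = (r_2 − r_1²) / (1 − r_1²)
r_1² = (-0.122)² = 0.014884
Numerator = -0.48 − 0.0149 = -0.4949; denominator = 1 − 0.0149 = 0.9851
φ_{22} = -0.4949 / 0.9851 = -0.502

-0.502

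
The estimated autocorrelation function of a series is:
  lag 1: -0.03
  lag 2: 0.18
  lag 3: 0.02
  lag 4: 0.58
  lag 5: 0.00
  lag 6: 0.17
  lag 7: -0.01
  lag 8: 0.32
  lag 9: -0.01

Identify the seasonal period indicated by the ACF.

4

The largest autocorrelation is r_4 = 0.58, with a weaker echo at lag 8 (0.32); the remaining lags stay at or below 0.18.
The dominant spike at lag 4 indicates a seasonal period of 4.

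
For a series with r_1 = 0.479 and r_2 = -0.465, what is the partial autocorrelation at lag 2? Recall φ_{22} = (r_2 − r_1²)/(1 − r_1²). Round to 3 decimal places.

-0.901

φ_{22} = (r_2 − r_1²) / (1 − r_1²)
r_1² = (0.479)² = 0.229441
Numerator = -0.465 − 0.2294 = -0.6944; denominator = 1 − 0.2294 = 0.7706
φ_{22} = -0.6944 / 0.7706 = -0.901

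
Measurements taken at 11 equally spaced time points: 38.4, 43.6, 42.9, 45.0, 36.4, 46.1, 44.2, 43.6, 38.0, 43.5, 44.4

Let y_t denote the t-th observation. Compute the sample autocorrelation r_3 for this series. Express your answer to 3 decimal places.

-0.291

Mean ȳ = (38.4 + 43.6 + 42.9 + 45.0 + 36.4 + 46.1 + 44.2 + 43.6 + 38.0 + 43.5 + 44.4)/11 = 42.3727
Numerator Σ_{t=1}^{8}(y_t−ȳ)(y_{t+3}−ȳ) = -30.0822
Denominator Σ(y_t−ȳ)² = 103.3818
r_3 = -30.0822 / 103.3818 = -0.291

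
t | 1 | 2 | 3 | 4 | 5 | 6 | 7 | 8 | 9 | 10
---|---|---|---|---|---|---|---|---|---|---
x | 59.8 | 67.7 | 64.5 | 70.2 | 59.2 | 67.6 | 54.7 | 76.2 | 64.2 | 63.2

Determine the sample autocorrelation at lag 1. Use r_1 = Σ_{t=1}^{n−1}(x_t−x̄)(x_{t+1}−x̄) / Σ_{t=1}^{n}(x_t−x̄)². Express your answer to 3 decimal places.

Mean x̄ = (59.8 + 67.7 + 64.5 + 70.2 + 59.2 + 67.6 + 54.7 + 76.2 + 64.2 + 63.2)/10 = 64.7300
Numerator Σ_{t=1}^{9}(x_t−x̄)(x_{t+1}−x̄) = -211.8019
Denominator Σ(x_t−x̄)² = 336.7010
r_1 = -211.8019 / 336.7010 = -0.629

-0.629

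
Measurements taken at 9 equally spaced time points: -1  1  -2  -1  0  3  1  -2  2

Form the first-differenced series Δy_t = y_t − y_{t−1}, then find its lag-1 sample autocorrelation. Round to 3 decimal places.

First differences Δy: 2, -3, 1, 1, 3, -2, -3, 4
Mean of differences = 0.3750
Numerator Σ(Δy_t−Δȳ)(Δy_{t+1}−Δȳ) = -16.0156
Denominator Σ(Δy_t−Δȳ)² = 51.8750
r_1(Δy) = -16.0156 / 51.8750 = -0.309

-0.309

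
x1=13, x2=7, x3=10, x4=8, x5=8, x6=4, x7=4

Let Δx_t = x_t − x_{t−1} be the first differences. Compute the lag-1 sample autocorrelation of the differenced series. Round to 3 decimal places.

-0.597

First differences Δx: -6, 3, -2, 0, -4, 0
Mean of differences = -1.5000
Numerator Σ(Δx_t−Δx̄)(Δx_{t+1}−Δx̄) = -30.7500
Denominator Σ(Δx_t−Δx̄)² = 51.5000
r_1(Δx) = -30.7500 / 51.5000 = -0.597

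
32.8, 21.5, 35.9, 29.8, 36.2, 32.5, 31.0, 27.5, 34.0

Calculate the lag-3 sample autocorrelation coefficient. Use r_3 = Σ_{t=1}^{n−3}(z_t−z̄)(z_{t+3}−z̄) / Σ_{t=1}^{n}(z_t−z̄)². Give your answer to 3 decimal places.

Mean z̄ = (32.8 + 21.5 + 35.9 + 29.8 + 36.2 + 32.5 + 31.0 + 27.5 + 34.0)/9 = 31.2444
Σ(z_t−z̄)(z_{t+3}−z̄) = (-2.2469) + (-48.2891) + (5.8453) + (0.3531) + (-18.5558) + (3.4598) = -59.4337
Denominator Σ(z_t−z̄)² = 168.9422
r_3 = -59.4337 / 168.9422 = -0.352

-0.352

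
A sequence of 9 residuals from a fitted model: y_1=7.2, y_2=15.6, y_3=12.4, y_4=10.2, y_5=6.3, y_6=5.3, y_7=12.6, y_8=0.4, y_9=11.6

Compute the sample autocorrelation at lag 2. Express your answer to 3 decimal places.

Mean ȳ = (7.2 + 15.6 + 12.4 + 10.2 + 6.3 + 5.3 + 12.6 + 0.4 + 11.6)/9 = 9.0667
Σ(y_t−ȳ)(y_{t+2}−ȳ) = (-6.2222) + (7.4044) + (-9.2222) + (-4.2689) + (-9.7756) + (32.6444) + (8.9511) = 19.5111
Denominator Σ(y_t−ȳ)² = 174.4200
r_2 = 19.5111 / 174.4200 = 0.112

0.112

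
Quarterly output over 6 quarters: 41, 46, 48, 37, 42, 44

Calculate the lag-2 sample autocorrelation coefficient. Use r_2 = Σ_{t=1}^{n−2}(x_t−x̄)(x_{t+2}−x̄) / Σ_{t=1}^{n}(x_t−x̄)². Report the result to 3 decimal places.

-0.513

Mean x̄ = (41 + 46 + 48 + 37 + 42 + 44)/6 = 43.0000
Deviations from mean: -2.0000, 3.0000, 5.0000, -6.0000, -1.0000, 1.0000
Numerator Σ_{t=1}^{4}(x_t−x̄)(x_{t+2}−x̄) = -39.0000
Denominator Σ(x_t−x̄)² = 76.0000
r_2 = -39.0000 / 76.0000 = -0.513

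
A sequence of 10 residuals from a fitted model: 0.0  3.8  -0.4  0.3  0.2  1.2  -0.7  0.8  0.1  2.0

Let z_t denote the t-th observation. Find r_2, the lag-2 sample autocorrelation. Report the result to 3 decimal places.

Mean z̄ = (0.0 + 3.8 − 0.4 + 0.3 + 0.2 + 1.2 − 0.7 + 0.8 + 0.1 + 2.0)/10 = 0.7300
Numerator Σ_{t=1}^{8}(z_t−z̄)(z_{t+2}−z̄) = 1.6822
Denominator Σ(z_t−z̄)² = 15.9810
r_2 = 1.6822 / 15.9810 = 0.105

0.105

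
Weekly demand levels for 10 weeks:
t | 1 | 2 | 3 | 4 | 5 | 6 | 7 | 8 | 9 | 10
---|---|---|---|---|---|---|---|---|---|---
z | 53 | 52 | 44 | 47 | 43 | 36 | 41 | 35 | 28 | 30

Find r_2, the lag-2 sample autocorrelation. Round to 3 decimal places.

Mean z̄ = (53 + 52 + 44 + 47 + 43 + 36 + 41 + 35 + 28 + 30)/10 = 40.9000
Numerator Σ_{t=1}^{8}(z_t−z̄)(z_{t+2}−z̄) = 173.9800
Denominator Σ(z_t−z̄)² = 664.9000
r_2 = 173.9800 / 664.9000 = 0.262

0.262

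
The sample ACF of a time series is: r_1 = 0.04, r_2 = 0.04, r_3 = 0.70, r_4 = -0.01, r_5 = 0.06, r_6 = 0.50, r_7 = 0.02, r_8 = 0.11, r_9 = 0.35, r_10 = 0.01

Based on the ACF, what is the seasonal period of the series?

3

The largest autocorrelation is r_3 = 0.70, with weaker echoes at lags 6 (0.50) and 9 (0.35); the remaining lags stay at or below 0.11.
The dominant spike at lag 3 indicates a seasonal period of 3.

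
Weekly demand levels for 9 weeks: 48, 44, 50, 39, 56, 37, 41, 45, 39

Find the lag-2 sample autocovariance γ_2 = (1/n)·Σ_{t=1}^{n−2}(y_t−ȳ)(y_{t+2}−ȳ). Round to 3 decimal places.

Mean ȳ = (48 + 44 + 50 + 39 + 56 + 37 + 41 + 45 + 39)/9 = 44.3333
Σ_{t=1}^{7}(y_t−ȳ)(y_{t+2}−ȳ) = 101.7778
γ_2 = 101.7778 / 9 = 11.309

11.309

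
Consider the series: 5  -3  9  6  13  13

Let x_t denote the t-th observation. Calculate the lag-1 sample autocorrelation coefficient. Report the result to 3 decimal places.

Mean x̄ = (5 − 3 + 9 + 6 + 13 + 13)/6 = 7.1667
Deviations from mean: -2.1667, -10.1667, 1.8333, -1.1667, 5.8333, 5.8333
Numerator Σ_{t=1}^{5}(x_t−x̄)(x_{t+1}−x̄) = 28.4722
Denominator Σ(x_t−x̄)² = 180.8333
r_1 = 28.4722 / 180.8333 = 0.157

0.157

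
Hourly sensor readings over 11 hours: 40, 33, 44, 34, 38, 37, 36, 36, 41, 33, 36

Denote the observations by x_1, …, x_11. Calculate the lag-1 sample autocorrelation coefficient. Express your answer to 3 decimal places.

-0.664

Mean x̄ = (40 + 33 + 44 + 34 + 38 + 37 + 36 + 36 + 41 + 33 + 36)/11 = 37.0909
Numerator Σ_{t=1}^{10}(x_t−x̄)(x_{t+1}−x̄) = -78.9174
Denominator Σ(x_t−x̄)² = 118.9091
r_1 = -78.9174 / 118.9091 = -0.664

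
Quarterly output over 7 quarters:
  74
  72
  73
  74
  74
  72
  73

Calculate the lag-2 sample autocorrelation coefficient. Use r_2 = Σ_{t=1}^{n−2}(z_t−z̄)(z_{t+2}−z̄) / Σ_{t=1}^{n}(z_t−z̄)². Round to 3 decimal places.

Mean z̄ = (74 + 72 + 73 + 74 + 74 + 72 + 73)/7 = 73.1429
Numerator Σ_{t=1}^{5}(z_t−z̄)(z_{t+2}−z̄) = -2.3265
Denominator Σ(z_t−z̄)² = 4.8571
r_2 = -2.3265 / 4.8571 = -0.479

-0.479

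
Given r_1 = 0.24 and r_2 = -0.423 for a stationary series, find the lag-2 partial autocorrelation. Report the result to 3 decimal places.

φ_{22} = (r_2 − r_1²) / (1 − r_1²)
r_1² = (0.24)² = 0.0576
Numerator = -0.423 − 0.0576 = -0.4806; denominator = 1 − 0.0576 = 0.9424
φ_{22} = -0.4806 / 0.9424 = -0.510

-0.510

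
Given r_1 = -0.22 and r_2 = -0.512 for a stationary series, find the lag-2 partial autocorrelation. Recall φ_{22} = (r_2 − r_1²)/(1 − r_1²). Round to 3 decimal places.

φ_{22} = (r_2 − r_1²) / (1 − r_1²)
r_1² = (-0.22)² = 0.0484
Numerator = -0.512 − 0.0484 = -0.5604; denominator = 1 − 0.0484 = 0.9516
φ_{22} = -0.5604 / 0.9516 = -0.589

-0.589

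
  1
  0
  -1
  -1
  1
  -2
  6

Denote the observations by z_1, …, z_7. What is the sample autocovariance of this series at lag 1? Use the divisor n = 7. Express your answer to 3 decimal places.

Mean z̄ = (1 + 0 − 1 − 1 + 1 − 2 + 6)/7 = 0.5714
Deviations: 0.4286, -0.5714, -1.5714, -1.5714, 0.4286, -2.5714, 5.4286
Σ_{t=1}^{6}(z_t−z̄)(z_{t+1}−z̄) = -12.6122
γ_1 = -12.6122 / 7 = -1.802

-1.802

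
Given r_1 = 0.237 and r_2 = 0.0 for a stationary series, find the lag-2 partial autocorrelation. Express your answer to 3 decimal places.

-0.060

φ_{22} = (r_2 − r_1²) / (1 − r_1²)
r_1² = (0.237)² = 0.056169
Numerator = 0.0 − 0.0562 = -0.0562; denominator = 1 − 0.0562 = 0.9438
φ_{22} = -0.0562 / 0.9438 = -0.060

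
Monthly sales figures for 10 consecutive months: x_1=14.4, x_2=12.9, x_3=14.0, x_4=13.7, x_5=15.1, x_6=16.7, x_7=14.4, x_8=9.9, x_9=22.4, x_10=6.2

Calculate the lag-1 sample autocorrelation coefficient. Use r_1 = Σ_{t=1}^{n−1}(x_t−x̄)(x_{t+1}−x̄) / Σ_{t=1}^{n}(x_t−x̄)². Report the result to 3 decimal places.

Mean x̄ = (14.4 + 12.9 + 14.0 + 13.7 + 15.1 + 16.7 + 14.4 + 9.9 + 22.4 + 6.2)/10 = 13.9700
Numerator Σ_{t=1}^{9}(x_t−x̄)(x_{t+1}−x̄) = -98.1079
Denominator Σ(x_t−x̄)² = 158.3210
r_1 = -98.1079 / 158.3210 = -0.620

-0.620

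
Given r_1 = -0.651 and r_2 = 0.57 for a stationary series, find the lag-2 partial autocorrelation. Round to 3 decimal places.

0.254

φ_{22} = (r_2 − r_1²) / (1 − r_1²)
r_1² = (-0.651)² = 0.423801
Numerator = 0.57 − 0.4238 = 0.1462; denominator = 1 − 0.4238 = 0.5762
φ_{22} = 0.1462 / 0.5762 = 0.254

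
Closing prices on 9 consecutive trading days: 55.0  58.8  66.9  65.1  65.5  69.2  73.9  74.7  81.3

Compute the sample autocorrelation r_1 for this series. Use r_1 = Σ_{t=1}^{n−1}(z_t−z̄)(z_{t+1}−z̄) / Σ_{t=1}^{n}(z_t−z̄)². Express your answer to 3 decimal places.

Mean z̄ = (55.0 + 58.8 + 66.9 + 65.1 + 65.5 + 69.2 + 73.9 + 74.7 + 81.3)/9 = 67.8222
Numerator Σ_{t=1}^{8}(z_t−z̄)(z_{t+1}−z̄) = 272.5106
Denominator Σ(z_t−z̄)² = 527.2556
r_1 = 272.5106 / 527.2556 = 0.517

0.517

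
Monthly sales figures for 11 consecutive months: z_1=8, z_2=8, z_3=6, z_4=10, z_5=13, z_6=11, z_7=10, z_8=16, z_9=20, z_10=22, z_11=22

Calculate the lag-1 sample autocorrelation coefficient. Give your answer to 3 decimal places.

Mean z̄ = (8 + 8 + 6 + 10 + 13 + 11 + 10 + 16 + 20 + 22 + 22)/11 = 13.2727
Numerator Σ_{t=1}^{10}(z_t−z̄)(z_{t+1}−z̄) = 243.1983
Denominator Σ(z_t−z̄)² = 340.1818
r_1 = 243.1983 / 340.1818 = 0.715

0.715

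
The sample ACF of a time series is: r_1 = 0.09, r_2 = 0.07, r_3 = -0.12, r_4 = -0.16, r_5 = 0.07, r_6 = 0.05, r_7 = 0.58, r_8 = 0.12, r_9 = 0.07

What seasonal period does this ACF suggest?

The largest autocorrelation is r_7 = 0.58; the remaining lags stay at or below 0.12.
The dominant spike at lag 7 indicates a seasonal period of 7.

7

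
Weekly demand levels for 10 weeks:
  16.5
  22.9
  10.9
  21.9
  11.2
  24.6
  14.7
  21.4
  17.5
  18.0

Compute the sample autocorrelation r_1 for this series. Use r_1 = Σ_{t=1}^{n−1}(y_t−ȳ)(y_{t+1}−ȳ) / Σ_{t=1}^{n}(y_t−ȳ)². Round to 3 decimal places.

Mean ȳ = (16.5 + 22.9 + 10.9 + 21.9 + 11.2 + 24.6 + 14.7 + 21.4 + 17.5 + 18.0)/10 = 17.9600
Numerator Σ_{t=1}^{9}(y_t−ȳ)(y_{t+1}−ȳ) = -175.8876
Denominator Σ(y_t−ȳ)² = 204.3640
r_1 = -175.8876 / 204.3640 = -0.861

-0.861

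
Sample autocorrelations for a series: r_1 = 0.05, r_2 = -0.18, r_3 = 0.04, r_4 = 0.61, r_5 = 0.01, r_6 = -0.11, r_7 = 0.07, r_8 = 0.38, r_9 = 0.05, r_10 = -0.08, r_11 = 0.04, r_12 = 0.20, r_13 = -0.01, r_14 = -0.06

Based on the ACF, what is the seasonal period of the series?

The largest autocorrelation is r_4 = 0.61, with weaker echoes at lags 8 (0.38) and 12 (0.20); the remaining lags stay at or below 0.07.
The dominant spike at lag 4 indicates a seasonal period of 4.

4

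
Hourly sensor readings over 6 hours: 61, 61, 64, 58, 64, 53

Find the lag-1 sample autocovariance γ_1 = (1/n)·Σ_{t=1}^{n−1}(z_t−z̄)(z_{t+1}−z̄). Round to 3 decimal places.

-6.699

Mean z̄ = (61 + 61 + 64 + 58 + 64 + 53)/6 = 60.1667
Deviations: 0.8333, 0.8333, 3.8333, -2.1667, 3.8333, -7.1667
Σ_{t=1}^{5}(z_t−z̄)(z_{t+1}−z̄) = -40.1944
γ_1 = -40.1944 / 6 = -6.699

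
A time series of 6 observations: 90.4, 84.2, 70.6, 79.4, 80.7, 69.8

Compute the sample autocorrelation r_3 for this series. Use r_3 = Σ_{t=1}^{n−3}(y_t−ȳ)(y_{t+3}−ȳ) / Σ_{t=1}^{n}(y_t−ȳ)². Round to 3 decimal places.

0.288

Mean ȳ = (90.4 + 84.2 + 70.6 + 79.4 + 80.7 + 69.8)/6 = 79.1833
Σ(y_t−ȳ)(y_{t+3}−ȳ) = (2.4303) + (7.6086) + (80.5403) = 90.5792
Denominator Σ(y_t−ȳ)² = 315.0483
r_3 = 90.5792 / 315.0483 = 0.288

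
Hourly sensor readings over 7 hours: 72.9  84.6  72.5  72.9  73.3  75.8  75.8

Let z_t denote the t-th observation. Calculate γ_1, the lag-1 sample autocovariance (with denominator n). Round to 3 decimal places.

-5.409

Mean z̄ = (72.9 + 84.6 + 72.5 + 72.9 + 73.3 + 75.8 + 75.8)/7 = 75.4000
Deviations: -2.5000, 9.2000, -2.9000, -2.5000, -2.1000, 0.4000, 0.4000
Σ_{t=1}^{6}(z_t−z̄)(z_{t+1}−z̄) = -37.8600
γ_1 = -37.8600 / 7 = -5.409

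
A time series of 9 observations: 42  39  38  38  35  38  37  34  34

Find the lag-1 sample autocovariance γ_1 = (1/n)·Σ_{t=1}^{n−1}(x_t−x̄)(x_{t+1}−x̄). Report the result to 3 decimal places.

Mean x̄ = (42 + 39 + 38 + 38 + 35 + 38 + 37 + 34 + 34)/9 = 37.2222
Σ_{t=1}^{8}(x_t−x̄)(x_{t+1}−x̄) = 17.9506
γ_1 = 17.9506 / 9 = 1.995

1.995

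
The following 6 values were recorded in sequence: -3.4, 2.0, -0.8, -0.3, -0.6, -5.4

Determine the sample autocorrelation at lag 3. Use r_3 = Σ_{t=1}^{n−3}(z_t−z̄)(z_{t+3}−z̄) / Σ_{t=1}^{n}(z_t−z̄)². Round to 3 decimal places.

Mean z̄ = (-3.4 + 2.0 − 0.8 − 0.3 − 0.6 − 5.4)/6 = -1.4167
Deviations from mean: -1.9833, 3.4167, 0.6167, 1.1167, 0.8167, -3.9833
Numerator Σ_{t=1}^{3}(z_t−z̄)(z_{t+3}−z̄) = -1.8808
Denominator Σ(z_t−z̄)² = 33.7683
r_3 = -1.8808 / 33.7683 = -0.056

-0.056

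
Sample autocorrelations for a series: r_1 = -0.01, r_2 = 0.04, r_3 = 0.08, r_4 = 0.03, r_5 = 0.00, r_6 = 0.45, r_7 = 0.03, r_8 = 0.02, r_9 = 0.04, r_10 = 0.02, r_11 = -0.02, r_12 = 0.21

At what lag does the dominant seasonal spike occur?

6

The largest autocorrelation is r_6 = 0.45, with a weaker echo at lag 12 (0.21); the remaining lags stay at or below 0.08.
The dominant spike at lag 6 indicates a seasonal period of 6.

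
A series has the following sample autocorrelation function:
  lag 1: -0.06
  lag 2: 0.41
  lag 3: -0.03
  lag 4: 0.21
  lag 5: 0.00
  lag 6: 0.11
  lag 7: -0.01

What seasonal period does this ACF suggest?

2

The largest autocorrelation is r_2 = 0.41, with a weaker echo at lag 4 (0.21); the remaining lags stay at or below 0.11.
The dominant spike at lag 2 indicates a seasonal period of 2.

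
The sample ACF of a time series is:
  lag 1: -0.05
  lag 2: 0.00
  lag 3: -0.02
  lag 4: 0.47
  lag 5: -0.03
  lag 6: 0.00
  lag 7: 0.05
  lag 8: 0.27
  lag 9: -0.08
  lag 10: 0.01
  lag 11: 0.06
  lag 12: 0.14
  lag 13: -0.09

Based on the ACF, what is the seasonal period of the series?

4

The largest autocorrelation is r_4 = 0.47, with a weaker echo at lag 8 (0.27); the remaining lags stay at or below 0.14.
The dominant spike at lag 4 indicates a seasonal period of 4.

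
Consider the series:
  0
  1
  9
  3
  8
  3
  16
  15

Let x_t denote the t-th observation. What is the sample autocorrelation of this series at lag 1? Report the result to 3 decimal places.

Mean x̄ = (0 + 1 + 9 + 3 + 8 + 3 + 16 + 15)/8 = 6.8750
Numerator Σ_{t=1}^{7}(x_t−x̄)(x_{t+1}−x̄) = 49.7344
Denominator Σ(x_t−x̄)² = 266.8750
r_1 = 49.7344 / 266.8750 = 0.186

0.186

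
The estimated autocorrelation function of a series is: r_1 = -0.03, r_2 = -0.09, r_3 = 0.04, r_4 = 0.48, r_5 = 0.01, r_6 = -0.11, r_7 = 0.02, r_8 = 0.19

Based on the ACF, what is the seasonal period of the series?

4

The largest autocorrelation is r_4 = 0.48, with a weaker echo at lag 8 (0.19); the remaining lags stay at or below 0.04.
The dominant spike at lag 4 indicates a seasonal period of 4.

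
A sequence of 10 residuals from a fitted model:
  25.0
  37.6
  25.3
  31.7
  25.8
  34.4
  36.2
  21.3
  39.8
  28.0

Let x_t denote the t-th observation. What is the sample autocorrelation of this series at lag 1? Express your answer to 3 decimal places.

Mean x̄ = (25.0 + 37.6 + 25.3 + 31.7 + 25.8 + 34.4 + 36.2 + 21.3 + 39.8 + 28.0)/10 = 30.5100
Numerator Σ_{t=1}^{9}(x_t−x̄)(x_{t+1}−x̄) = -245.2811
Denominator Σ(x_t−x̄)² = 356.3090
r_1 = -245.2811 / 356.3090 = -0.688

-0.688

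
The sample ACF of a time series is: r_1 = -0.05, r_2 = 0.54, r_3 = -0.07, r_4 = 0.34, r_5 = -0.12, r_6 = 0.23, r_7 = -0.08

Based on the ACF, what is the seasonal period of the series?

The largest autocorrelation is r_2 = 0.54, with weaker echoes at lags 4 (0.34) and 6 (0.23); the remaining lags stay at or below -0.05.
The dominant spike at lag 2 indicates a seasonal period of 2.

2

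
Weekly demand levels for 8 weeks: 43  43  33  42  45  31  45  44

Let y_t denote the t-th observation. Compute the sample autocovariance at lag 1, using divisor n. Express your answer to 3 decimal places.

-10.727

Mean ȳ = (43 + 43 + 33 + 42 + 45 + 31 + 45 + 44)/8 = 40.7500
Σ_{t=1}^{7}(y_t−ȳ)(y_{t+1}−ȳ) = -85.8125
γ_1 = -85.8125 / 8 = -10.727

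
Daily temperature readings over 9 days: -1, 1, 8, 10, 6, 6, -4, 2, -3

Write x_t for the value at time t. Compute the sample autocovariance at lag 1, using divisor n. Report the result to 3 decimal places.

6.303

Mean x̄ = (-1 + 1 + 8 + 10 + 6 + 6 − 4 + 2 − 3)/9 = 2.7778
Σ_{t=1}^{8}(x_t−x̄)(x_{t+1}−x̄) = 56.7284
γ_1 = 56.7284 / 9 = 6.303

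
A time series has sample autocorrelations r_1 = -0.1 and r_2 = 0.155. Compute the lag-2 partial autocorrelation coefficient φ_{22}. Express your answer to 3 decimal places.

φ_{22} = (r_2 − r_1²) / (1 − r_1²)
r_1² = (-0.1)² = 0.01
Numerator = 0.155 − 0.0100 = 0.1450; denominator = 1 − 0.0100 = 0.9900
φ_{22} = 0.1450 / 0.9900 = 0.146

0.146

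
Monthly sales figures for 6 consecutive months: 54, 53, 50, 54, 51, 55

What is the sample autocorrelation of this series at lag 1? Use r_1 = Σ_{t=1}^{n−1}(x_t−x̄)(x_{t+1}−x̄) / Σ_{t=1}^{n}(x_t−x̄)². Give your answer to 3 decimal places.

-0.515

Mean x̄ = (54 + 53 + 50 + 54 + 51 + 55)/6 = 52.8333
Deviations from mean: 1.1667, 0.1667, -2.8333, 1.1667, -1.8333, 2.1667
Σ(x_t−x̄)(x_{t+1}−x̄) = (0.1944) + (-0.4722) + (-3.3056) + (-2.1389) + (-3.9722) = -9.6944
Denominator Σ(x_t−x̄)² = 18.8333
r_1 = -9.6944 / 18.8333 = -0.515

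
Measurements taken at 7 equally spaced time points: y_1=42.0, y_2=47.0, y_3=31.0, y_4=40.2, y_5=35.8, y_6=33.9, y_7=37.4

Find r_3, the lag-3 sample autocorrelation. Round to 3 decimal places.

0.092

Mean ȳ = (42.0 + 47.0 + 31.0 + 40.2 + 35.8 + 33.9 + 37.4)/7 = 38.1857
Deviations from mean: 3.8143, 8.8143, -7.1857, 2.0143, -2.3857, -4.2857, -0.7857
Σ(y_t−ȳ)(y_{t+3}−ȳ) = (7.6831) + (-21.0284) + (30.7959) + (-1.5827) = 15.8680
Denominator Σ(y_t−ȳ)² = 172.6086
r_3 = 15.8680 / 172.6086 = 0.092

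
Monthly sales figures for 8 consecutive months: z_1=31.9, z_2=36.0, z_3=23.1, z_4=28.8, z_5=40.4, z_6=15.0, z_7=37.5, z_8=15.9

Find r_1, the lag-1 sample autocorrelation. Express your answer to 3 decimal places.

-0.620

Mean z̄ = (31.9 + 36.0 + 23.1 + 28.8 + 40.4 + 15.0 + 37.5 + 15.9)/8 = 28.5750
Deviations from mean: 3.3250, 7.4250, -5.4750, 0.2250, 11.8250, -13.5750, 8.9250, -12.6750
Σ(z_t−z̄)(z_{t+1}−z̄) = (24.6881) + (-40.6519) + (-1.2319) + (2.6606) + (-160.5244) + (-121.1569) + (-113.1244) = -409.3406
Denominator Σ(z_t−z̄)² = 660.6350
r_1 = -409.3406 / 660.6350 = -0.620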